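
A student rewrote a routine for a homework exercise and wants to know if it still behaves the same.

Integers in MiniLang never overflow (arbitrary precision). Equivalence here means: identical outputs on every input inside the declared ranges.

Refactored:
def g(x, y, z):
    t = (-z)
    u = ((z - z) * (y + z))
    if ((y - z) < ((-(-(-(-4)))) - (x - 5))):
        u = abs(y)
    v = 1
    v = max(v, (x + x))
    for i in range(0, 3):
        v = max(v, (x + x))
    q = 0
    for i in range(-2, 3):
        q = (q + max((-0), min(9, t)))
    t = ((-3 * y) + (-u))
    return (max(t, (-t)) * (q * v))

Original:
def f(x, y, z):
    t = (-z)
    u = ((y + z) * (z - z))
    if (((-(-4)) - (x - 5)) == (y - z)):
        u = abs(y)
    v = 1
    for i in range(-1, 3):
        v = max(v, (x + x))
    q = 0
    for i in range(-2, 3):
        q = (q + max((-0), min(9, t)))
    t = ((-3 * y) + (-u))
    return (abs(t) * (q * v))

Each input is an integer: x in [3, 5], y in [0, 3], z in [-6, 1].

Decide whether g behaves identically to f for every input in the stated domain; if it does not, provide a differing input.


Not equivalent: x=3, y=1, z=-5 separates them (600 vs 450).
f: t := 5 | u := 0 | (((-(-4)) - (x - 5)) == (y - z)): true | u := 1 | v := 1 | iter i=-1: | v := 6 | iter i=0: | v := 6 | iter i=1: | v := 6 | iter i=2: | v := 6 | q := 0 | iter i=-2: | q := 5 | iter i=-1: | q := 10 | iter i=0: | q := 15 | iter i=1: | q := 20 | iter i=2: | q := 25 | t := -4 | result 600
g: t := 5 | u := 0 | ((y - z) < ((-(-(-(-4)))) - (x - 5))): false | v := 1 | v := 6 | iter i=0: | v := 6 | iter i=1: | v := 6 | iter i=2: | v := 6 | q := 0 | iter i=-2: | q := 5 | iter i=-1: | q := 10 | iter i=0: | q := 15 | iter i=1: | q := 20 | iter i=2: | q := 25 | t := -3 | result 450
verdict: not equivalent; witness: x=3, y=1, z=-5


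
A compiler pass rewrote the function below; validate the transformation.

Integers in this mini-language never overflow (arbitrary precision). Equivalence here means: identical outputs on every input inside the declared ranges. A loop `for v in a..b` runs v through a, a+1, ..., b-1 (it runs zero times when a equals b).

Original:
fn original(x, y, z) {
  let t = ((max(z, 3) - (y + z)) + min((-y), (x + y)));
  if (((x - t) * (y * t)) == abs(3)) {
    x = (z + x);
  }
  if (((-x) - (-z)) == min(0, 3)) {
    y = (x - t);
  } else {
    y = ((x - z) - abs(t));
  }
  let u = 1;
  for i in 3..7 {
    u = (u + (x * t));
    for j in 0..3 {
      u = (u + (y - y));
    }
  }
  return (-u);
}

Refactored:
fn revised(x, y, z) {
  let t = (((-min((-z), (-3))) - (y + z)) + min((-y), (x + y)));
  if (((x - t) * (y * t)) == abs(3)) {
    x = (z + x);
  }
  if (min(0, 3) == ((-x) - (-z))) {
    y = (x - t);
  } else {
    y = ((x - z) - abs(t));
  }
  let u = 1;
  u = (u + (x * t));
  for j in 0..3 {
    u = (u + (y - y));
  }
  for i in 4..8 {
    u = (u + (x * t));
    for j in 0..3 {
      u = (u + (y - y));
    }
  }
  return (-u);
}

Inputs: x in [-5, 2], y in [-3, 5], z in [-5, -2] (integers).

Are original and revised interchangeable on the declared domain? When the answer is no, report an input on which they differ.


The rewrite breaks on x=-5, y=-3, z=-5, where the results are 59 and 74.
original: t := 3 | (((x - t) * (y * t)) == abs(3)): false | (((-x) - (-z)) == min(0, 3)): true | y := -8 | u := 1 | iter i=3: | u := -14 | iter j=0: | u := -14 | iter j=1: | u := -14 | iter j=2: | u := -14 | iter i=4: | u := -29 | iter j=0: | u := -29 | iter j=1: | u := -29 | iter j=2: | u := -29 | iter i=5: | u := -44 | iter j=0: | u := -44 | iter j=1: | u := -44 | iter j=2: | u := -44 | iter i=6: | u := -59 | iter j=0: | u := -59 | iter j=1: | u := -59 | iter j=2: | u := -59 | result 59
revised: t := 3 | (((x - t) * (y * t)) == abs(3)): false | (min(0, 3) == ((-x) - (-z))): true | y := -8 | u := 1 | u := -14 | iter j=0: | u := -14 | iter j=1: | u := -14 | iter j=2: | u := -14 | iter i=4: | u := -29 | iter j=0: | u := -29 | iter j=1: | u := -29 | iter j=2: | u := -29 | iter i=5: | u := -44 | iter j=0: | u := -44 | iter j=1: | u := -44 | iter j=2: | u := -44 | iter i=6: | u := -59 | iter j=0: | u := -59 | iter j=1: | u := -59 | iter j=2: | u := -59 | iter i=7: | u := -74 | iter j=0: | u := -74 | iter j=1: | u := -74 | iter j=2: | u := -74 | result 74
verdict: not equivalent; witness: x=-5, y=-3, z=-5


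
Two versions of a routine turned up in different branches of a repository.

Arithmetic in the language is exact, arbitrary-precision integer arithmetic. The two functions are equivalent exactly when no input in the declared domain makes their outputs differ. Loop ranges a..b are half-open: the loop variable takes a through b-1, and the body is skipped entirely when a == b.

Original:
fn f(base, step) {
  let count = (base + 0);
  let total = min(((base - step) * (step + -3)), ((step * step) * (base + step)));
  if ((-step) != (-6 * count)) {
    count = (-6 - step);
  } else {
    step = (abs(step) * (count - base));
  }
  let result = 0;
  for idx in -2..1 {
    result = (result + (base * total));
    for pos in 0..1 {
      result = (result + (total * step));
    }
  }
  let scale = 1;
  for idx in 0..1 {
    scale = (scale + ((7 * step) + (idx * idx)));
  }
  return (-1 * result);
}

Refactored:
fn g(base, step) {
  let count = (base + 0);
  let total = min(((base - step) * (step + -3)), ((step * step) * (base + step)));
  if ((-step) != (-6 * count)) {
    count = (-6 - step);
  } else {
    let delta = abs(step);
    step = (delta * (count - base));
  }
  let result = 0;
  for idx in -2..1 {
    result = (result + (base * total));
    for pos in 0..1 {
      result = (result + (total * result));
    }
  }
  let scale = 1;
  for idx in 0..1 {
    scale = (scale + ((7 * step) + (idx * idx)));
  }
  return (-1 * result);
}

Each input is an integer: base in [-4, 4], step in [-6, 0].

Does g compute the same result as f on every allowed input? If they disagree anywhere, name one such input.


base=-4, step=-6 yields -10800 from f but 66441250080 from g.
verdict: not equivalent; witness: base=-4, step=-6


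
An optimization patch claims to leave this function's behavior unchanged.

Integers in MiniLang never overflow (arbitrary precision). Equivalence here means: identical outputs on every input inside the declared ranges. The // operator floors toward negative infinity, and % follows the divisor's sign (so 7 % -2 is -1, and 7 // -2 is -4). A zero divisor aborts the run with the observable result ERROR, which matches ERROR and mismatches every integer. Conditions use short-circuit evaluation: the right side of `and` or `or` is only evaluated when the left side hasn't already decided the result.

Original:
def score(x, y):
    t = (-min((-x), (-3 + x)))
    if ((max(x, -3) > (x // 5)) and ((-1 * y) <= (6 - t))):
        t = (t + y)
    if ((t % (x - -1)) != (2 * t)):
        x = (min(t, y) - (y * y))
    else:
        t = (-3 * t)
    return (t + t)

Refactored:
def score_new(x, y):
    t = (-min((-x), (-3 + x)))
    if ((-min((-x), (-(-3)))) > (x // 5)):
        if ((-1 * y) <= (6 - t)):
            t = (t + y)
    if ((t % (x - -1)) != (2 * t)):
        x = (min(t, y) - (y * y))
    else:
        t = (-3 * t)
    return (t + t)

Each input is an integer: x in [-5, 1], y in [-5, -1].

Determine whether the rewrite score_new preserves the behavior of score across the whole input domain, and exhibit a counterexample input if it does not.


The two are interchangeable: boolean connective usage differs; and statement counts differ; and branching structure differs; and min/max/abs usage differs, and every declared input agrees.
As a probe, take x=-2, y=-5: score runs t := 5 | ((max(x, -3) > (x // 5)) and ((-1 * y) <= (6 - t))): false | ((t % (x - -1)) != (2 * t)): true | x := -30 | result 10; score_new runs t := 5 | ((-min((-x), (-(-3)))) > (x // 5)): false | ((t % (x - -1)) != (2 * t)): true | x := -30 | result 10; both end at 10.
Checked all 35 inputs in the declared domain: the outputs agree on every one.
verdict: equivalent


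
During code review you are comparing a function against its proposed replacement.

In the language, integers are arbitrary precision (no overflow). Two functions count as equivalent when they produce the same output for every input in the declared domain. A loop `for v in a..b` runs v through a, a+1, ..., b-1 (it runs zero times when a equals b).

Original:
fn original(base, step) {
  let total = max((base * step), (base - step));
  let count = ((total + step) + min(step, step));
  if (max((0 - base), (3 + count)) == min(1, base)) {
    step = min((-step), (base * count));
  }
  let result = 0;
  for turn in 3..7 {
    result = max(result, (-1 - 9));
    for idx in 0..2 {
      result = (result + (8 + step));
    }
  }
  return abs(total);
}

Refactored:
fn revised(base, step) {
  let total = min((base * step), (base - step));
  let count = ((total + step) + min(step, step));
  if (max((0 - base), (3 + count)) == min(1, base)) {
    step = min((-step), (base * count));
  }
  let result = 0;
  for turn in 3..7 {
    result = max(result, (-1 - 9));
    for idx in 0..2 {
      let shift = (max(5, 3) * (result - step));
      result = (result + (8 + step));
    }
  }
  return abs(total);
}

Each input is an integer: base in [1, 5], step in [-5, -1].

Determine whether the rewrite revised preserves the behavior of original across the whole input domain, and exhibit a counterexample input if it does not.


Take base=1, step=-5.
original: total becomes 6; next count becomes -4; next (max((0 - base), (3 + count)) == min(1, base)) evaluates to false; next result becomes 0; next at turn=3:; next result becomes 0; next at idx=0:; next result becomes 3; next at idx=1:; next result becomes 6; next at turn=4:; next result becomes 6; next at idx=0:; next result becomes 9; next at idx=1:; next result becomes 12; next at turn=5:; next result becomes 12; next at idx=0:; next result becomes 15; next at idx=1:; next result becomes 18; next at turn=6:; next result becomes 18; next at idx=0:; next result becomes 21; next at idx=1:; next result becomes 24; next final value 6
revised: total becomes -5; next count becomes -15; next (max((0 - base), (3 + count)) == min(1, base)) evaluates to false; next result becomes 0; next at turn=3:; next result becomes 0; next at idx=0:; next shift becomes 25; next result becomes 3; next at idx=1:; next shift becomes 40; next result becomes 6; next at turn=4:; next result becomes 6; next at idx=0:; next shift becomes 55; next result becomes 9; next at idx=1:; next shift becomes 70; next result becomes 12; next at turn=5:; next result becomes 12; next at idx=0:; next shift becomes 85; next result becomes 15; next at idx=1:; next shift becomes 100; next result becomes 18; next at turn=6:; next result becomes 18; next at idx=0:; next shift becomes 115; next result becomes 21; next at idx=1:; next shift becomes 130; next result becomes 24; next final value 5
6 vs 5 — the two versions disagree here.
verdict: not equivalent; witness: base=1, step=-5


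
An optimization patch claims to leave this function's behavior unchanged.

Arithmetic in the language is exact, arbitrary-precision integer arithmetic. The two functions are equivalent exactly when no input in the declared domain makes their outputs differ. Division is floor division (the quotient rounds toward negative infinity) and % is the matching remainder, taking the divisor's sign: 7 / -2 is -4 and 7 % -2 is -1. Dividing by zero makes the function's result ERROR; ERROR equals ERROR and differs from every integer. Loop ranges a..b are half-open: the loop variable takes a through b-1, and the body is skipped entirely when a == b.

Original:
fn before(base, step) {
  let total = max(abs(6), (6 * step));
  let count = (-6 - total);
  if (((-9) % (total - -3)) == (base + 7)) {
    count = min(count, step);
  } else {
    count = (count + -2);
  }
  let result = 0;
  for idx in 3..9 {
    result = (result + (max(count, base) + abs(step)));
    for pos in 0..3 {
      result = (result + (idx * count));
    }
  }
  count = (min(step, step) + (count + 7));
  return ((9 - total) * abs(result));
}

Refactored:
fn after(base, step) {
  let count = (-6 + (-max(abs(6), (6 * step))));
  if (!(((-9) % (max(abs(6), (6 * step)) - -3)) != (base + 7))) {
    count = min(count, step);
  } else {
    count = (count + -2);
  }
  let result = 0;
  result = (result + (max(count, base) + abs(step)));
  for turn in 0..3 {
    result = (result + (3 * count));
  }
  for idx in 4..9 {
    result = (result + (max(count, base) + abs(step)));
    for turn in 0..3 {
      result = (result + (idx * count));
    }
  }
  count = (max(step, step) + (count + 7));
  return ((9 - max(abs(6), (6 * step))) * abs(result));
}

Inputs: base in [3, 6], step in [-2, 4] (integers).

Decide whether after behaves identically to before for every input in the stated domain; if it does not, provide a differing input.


Although `min(step, step)` became `max(step, step)`, no input in the stated domain can expose it.
Tracing base=3, step=1: before: total=6, then count=-12, then (((-9) % (total - -3)) == (base + 7)) is false, then count=-14, then result=0, then (idx=3), then result=4, then (pos=0), then result=-38, then (pos=1), then result=-80, then (pos=2), then result=-122, then (idx=4), then result=-118, then (pos=0), then result=-174, then (pos=1), then result=-230, then (pos=2), then result=-286, then (idx=5), then result=-282, then (pos=0), then result=-352, then (pos=1), then result=-422, then (pos=2), then result=-492, then (idx=6), then result=-488, then (pos=0), then result=-572, then (pos=1), then result=-656, then (pos=2), then result=-740, then (idx=7), then result=-736, then (pos=0), then result=-834, then (pos=1), then result=-932, then (pos=2), then result=-1030, then (idx=8), then result=-1026, then (pos=0), then result=-1138, then (pos=1), then result=-1250, then (pos=2), then result=-1362, then count=-6, then returns 4086 | after: count=-12, then (!(((-9) % (max(abs(6), (6 * step)) - -3)) != (base + 7))) is false, then count=-14, then result=0, then result=4, then (turn=0), then result=-38, then (turn=1), then result=-80, then (turn=2), then result=-122, then (idx=4), then result=-118, then (turn=0), then result=-174, then (turn=1), then result=-230, then (turn=2), then result=-286, then (idx=5), then result=-282, then (turn=0), then result=-352, then (turn=1), then result=-422, then (turn=2), then result=-492, then (idx=6), then result=-488, then (turn=0), then result=-572, then (turn=1), then result=-656, then (turn=2), then result=-740, then (idx=7), then result=-736, then (turn=0), then result=-834, then (turn=1), then result=-932, then (turn=2), then result=-1030, then (idx=8), then result=-1026, then (turn=0), then result=-1138, then (turn=1), then result=-1250, then (turn=2), then result=-1362, then count=-6, then returns 4086 — matching result 4086.
An exhaustive pass over the 28 declared inputs shows identical outputs.
verdict: equivalent


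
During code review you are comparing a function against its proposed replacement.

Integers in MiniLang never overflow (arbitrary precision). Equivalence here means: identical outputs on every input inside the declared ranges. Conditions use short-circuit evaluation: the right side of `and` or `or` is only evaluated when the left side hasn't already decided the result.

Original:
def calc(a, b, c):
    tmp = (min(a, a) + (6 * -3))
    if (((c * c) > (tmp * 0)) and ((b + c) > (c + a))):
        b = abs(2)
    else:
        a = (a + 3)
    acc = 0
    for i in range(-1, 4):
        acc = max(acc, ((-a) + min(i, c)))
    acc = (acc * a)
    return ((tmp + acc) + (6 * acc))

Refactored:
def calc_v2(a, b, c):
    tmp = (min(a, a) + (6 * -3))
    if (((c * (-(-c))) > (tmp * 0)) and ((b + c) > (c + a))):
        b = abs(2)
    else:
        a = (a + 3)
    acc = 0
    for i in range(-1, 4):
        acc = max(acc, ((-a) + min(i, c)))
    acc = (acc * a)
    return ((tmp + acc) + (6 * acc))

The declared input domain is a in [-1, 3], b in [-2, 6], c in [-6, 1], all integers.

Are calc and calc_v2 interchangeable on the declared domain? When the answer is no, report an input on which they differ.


This is a faithful refactor — same computation, different form, but the computed results match everywhere.
Tracing a=3, b=5, c=0: calc: tmp = -15; (((c * c) > (tmp * 0)) and ((b + c) > (c + a))) -> false; a = 6; acc = 0; [i=-1]; acc = 0; [i=0]; acc = 0; [i=1]; acc = 0; [i=2]; acc = 0; [i=3]; acc = 0; acc = 0; return -15 | calc_v2: tmp = -15; (((c * (-(-c))) > (tmp * 0)) and ((b + c) > (c + a))) -> false; a = 6; acc = 0; [i=-1]; acc = 0; [i=0]; acc = 0; [i=1]; acc = 0; [i=2]; acc = 0; [i=3]; acc = 0; acc = 0; return -15 — matching result -15.
Every one of the 360 inputs gives matching results.
verdict: equivalent


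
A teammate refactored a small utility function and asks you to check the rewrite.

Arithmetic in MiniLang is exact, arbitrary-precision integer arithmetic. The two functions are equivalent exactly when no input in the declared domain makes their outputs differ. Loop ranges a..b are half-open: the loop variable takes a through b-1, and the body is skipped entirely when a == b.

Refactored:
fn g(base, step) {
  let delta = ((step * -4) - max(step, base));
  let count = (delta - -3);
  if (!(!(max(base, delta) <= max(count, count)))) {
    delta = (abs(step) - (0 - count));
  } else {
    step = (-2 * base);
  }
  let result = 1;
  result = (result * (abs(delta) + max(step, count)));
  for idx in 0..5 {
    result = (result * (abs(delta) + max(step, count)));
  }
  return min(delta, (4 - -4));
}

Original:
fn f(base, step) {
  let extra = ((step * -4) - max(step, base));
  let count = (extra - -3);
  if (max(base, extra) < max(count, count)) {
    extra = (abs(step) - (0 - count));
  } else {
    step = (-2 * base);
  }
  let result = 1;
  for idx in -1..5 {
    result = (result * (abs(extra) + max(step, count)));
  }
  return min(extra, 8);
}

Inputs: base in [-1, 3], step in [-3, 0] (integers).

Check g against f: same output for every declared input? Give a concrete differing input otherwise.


One difference looks behavioral, but it never changes the outcome for any declared input.
Tracing base=0, step=-2: f: extra becomes 8; next count becomes 11; next (max(base, extra) < max(count, count)) evaluates to true; next extra becomes 13; next result becomes 1; next at idx=-1:; next result becomes 24; next at idx=0:; next result becomes 576; next at idx=1:; next result becomes 13824; next at idx=2:; next result becomes 331776; next at idx=3:; next result becomes 7962624; next at idx=4:; next result becomes 191102976; next final value 8 | g: delta becomes 8; next count becomes 11; next (!(!(max(base, delta) <= max(count, count)))) evaluates to true; next delta becomes 13; next result becomes 1; next result becomes 24; next at idx=0:; next result becomes 576; next at idx=1:; next result becomes 13824; next at idx=2:; next result becomes 331776; next at idx=3:; next result becomes 7962624; next at idx=4:; next result becomes 191102976; next final value 8 — matching result 8.
Sweeping the whole domain (20 inputs) finds no disagreement.
verdict: equivalent


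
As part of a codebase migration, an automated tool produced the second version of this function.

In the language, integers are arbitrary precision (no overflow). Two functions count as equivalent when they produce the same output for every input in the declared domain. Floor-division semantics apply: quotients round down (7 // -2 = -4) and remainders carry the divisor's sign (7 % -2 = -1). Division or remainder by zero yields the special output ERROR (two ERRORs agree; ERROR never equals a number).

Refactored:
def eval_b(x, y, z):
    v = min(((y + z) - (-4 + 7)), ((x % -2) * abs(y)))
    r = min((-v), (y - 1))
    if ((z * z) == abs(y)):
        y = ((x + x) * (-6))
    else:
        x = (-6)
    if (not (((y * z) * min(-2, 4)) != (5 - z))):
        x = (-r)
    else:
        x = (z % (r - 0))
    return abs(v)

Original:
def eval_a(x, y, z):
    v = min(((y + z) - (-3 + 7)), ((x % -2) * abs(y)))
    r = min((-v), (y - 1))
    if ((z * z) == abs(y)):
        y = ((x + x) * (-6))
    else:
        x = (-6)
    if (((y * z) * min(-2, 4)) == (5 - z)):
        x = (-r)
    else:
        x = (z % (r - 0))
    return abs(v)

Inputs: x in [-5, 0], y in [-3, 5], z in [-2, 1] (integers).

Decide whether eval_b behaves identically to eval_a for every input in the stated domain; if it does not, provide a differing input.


There is a counterexample at x=-5, y=-3, z=-2: 9 on one side, 8 on the other.
eval_a: v becomes -9; next r becomes -4; next ((z * z) == abs(y)) evaluates to false; next x becomes -6; next (((y * z) * min(-2, 4)) == (5 - z)) evaluates to false; next x becomes -2; next final value 9
eval_b: v becomes -8; next r becomes -4; next ((z * z) == abs(y)) evaluates to false; next x becomes -6; next (not (((y * z) * min(-2, 4)) != (5 - z))) evaluates to false; next x becomes -2; next final value 8
verdict: not equivalent; witness: x=-5, y=-3, z=-2


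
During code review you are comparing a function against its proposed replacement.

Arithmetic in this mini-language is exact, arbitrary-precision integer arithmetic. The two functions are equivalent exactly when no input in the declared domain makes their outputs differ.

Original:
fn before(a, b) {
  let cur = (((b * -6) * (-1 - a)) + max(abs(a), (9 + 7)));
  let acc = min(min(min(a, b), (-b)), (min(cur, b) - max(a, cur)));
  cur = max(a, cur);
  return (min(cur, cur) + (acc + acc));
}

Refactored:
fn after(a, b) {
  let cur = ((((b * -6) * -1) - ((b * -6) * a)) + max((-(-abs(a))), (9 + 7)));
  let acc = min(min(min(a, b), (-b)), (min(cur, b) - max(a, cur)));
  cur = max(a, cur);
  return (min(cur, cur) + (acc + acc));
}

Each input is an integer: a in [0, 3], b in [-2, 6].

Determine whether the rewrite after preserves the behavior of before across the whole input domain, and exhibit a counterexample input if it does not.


The two versions differ — the changes include constant usage differs; arithmetic usage differs.
As a probe, take a=2, b=0: before runs cur := 16 | acc := -16 | cur := 16 | result -16; after runs cur := 16 | acc := -16 | cur := 16 | result -16; both end at -16.
Checked all 36 inputs in the declared domain: the outputs agree on every one.
verdict: equivalent


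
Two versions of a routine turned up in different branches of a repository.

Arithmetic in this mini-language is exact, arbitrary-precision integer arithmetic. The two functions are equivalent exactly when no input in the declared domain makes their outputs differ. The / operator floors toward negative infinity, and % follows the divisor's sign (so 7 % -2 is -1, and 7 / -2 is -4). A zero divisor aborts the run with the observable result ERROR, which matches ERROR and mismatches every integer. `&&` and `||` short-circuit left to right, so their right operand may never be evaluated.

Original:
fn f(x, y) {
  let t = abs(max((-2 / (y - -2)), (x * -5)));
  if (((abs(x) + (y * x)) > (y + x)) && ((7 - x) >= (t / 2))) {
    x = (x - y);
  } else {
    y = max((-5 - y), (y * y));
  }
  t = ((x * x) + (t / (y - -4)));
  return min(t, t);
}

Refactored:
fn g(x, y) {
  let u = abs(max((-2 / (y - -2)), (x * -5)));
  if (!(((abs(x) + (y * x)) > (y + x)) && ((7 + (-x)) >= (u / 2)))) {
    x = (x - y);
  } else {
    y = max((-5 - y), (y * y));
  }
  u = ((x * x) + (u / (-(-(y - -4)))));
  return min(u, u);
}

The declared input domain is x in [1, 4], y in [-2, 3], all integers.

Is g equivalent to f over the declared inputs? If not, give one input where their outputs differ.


Not equivalent: x=1, y=-1 separates them (1 vs 4).
f: t = 2; (((abs(x) + (y * x)) > (y + x)) && ((7 - x) >= (t / 2))) -> false; y = 1; t = 1; return 1
g: u = 2; (!(((abs(x) + (y * x)) > (y + x)) && ((7 + (-x)) >= (u / 2)))) -> true; x = 2; u = 4; return 4
verdict: not equivalent; witness: x=1, y=-1


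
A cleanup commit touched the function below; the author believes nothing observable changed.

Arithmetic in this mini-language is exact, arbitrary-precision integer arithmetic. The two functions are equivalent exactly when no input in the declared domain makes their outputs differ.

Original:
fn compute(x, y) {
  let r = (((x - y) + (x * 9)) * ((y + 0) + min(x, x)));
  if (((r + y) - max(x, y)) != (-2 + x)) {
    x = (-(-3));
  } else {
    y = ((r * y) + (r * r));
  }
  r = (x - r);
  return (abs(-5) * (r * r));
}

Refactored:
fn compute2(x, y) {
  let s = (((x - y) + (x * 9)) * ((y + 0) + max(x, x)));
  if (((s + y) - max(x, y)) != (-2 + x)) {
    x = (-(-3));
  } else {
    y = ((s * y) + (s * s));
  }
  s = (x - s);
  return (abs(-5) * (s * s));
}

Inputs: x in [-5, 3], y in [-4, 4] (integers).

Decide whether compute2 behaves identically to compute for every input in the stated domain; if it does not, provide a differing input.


Equivalent. The suspicious edit (`min(x, x)` became `max(x, x)`) never changes the result for any input inside the declared domain.
Every one of the 81 inputs gives matching results.
One worked example (x=2, y=-3) — compute: r becomes -23; next (((r + y) - max(x, y)) != (-2 + x)) evaluates to true; next x becomes 3; next r becomes 26; next final value 3380; compute2: s becomes -23; next (((s + y) - max(x, y)) != (-2 + x)) evaluates to true; next x becomes 3; next s becomes 26; next final value 3380; agreement on 3380.
verdict: equivalent


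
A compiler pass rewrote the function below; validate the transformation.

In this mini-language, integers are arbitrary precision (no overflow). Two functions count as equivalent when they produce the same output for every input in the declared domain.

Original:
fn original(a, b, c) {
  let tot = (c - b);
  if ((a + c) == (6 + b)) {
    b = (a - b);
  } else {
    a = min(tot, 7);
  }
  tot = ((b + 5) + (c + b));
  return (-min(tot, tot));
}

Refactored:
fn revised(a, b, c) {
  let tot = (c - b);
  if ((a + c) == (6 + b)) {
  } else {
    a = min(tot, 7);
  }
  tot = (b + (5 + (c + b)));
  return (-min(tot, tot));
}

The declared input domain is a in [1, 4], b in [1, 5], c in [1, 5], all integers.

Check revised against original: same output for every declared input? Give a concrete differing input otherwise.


Consider the input a=3, b=1, c=4.
original: tot becomes 3; next ((a + c) == (6 + b)) evaluates to true; next b becomes 2; next tot becomes 13; next final value -13
revised: tot becomes 3; next ((a + c) == (6 + b)) evaluates to true; next tot becomes 11; next final value -11
-13 against -11: the behavior changed.
verdict: not equivalent; witness: a=3, b=1, c=4


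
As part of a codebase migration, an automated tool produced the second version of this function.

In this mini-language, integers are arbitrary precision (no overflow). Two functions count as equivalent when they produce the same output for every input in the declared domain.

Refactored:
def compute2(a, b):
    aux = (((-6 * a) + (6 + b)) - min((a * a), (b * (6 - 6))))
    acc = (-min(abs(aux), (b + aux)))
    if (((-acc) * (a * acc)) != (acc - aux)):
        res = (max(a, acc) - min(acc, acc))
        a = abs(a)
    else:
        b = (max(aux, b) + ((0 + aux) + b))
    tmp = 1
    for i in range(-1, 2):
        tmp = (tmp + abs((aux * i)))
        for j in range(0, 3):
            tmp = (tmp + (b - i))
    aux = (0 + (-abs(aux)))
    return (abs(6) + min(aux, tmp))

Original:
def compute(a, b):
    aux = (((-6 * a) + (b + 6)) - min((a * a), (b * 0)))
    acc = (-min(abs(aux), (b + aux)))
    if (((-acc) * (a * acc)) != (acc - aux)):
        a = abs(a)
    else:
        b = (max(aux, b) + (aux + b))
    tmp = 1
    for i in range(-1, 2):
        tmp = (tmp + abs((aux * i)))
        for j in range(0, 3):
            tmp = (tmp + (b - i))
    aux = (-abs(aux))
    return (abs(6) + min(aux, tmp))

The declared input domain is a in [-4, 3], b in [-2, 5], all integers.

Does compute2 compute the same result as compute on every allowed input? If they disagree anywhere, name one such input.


The two versions differ — the changes include statement counts differ, plus local variable names differ, plus constant usage differs, plus arithmetic usage differs, plus min/max/abs usage differs.
One worked example (a=-1, b=-2) — compute: aux = 10; acc = -8; (((-acc) * (a * acc)) != (acc - aux)) -> true; a = 1; tmp = 1; [i=-1]; tmp = 11; [j=0]; tmp = 10; [j=1]; tmp = 9; [j=2]; tmp = 8; [i=0]; tmp = 8; [j=0]; tmp = 6; [j=1]; tmp = 4; [j=2]; tmp = 2; [i=1]; tmp = 12; [j=0]; tmp = 9; [j=1]; tmp = 6; [j=2]; tmp = 3; aux = -10; return -4; compute2: aux = 10; acc = -8; (((-acc) * (a * acc)) != (acc - aux)) -> true; res = 7; a = 1; tmp = 1; [i=-1]; tmp = 11; [j=0]; tmp = 10; [j=1]; tmp = 9; [j=2]; tmp = 8; [i=0]; tmp = 8; [j=0]; tmp = 6; [j=1]; tmp = 4; [j=2]; tmp = 2; [i=1]; tmp = 12; [j=0]; tmp = 9; [j=1]; tmp = 6; [j=2]; tmp = 3; aux = -10; return -4; agreement on -4.
An exhaustive pass over the 64 declared inputs shows identical outputs.
verdict: equivalent


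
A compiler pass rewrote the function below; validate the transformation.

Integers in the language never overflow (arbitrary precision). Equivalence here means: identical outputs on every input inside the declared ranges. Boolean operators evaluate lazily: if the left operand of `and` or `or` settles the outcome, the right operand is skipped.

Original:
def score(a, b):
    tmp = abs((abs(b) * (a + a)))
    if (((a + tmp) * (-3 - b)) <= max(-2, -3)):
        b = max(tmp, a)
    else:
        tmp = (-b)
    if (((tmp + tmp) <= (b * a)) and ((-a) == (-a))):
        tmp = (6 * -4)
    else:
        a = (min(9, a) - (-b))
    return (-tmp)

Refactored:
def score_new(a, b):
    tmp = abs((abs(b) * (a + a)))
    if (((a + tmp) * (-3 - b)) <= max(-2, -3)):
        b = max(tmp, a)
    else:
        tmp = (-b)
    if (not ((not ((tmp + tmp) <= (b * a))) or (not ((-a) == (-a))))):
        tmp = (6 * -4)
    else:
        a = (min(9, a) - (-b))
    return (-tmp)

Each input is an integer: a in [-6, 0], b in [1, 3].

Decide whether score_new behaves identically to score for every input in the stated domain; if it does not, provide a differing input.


The two versions differ — the changes include boolean connective usage differs.
Tracing a=-1, b=2: score: tmp becomes 4; next (((a + tmp) * (-3 - b)) <= max(-2, -3)) evaluates to true; next b becomes 4; next (((tmp + tmp) <= (b * a)) and ((-a) == (-a))) evaluates to false; next a becomes 3; next final value -4 | score_new: tmp becomes 4; next (((a + tmp) * (-3 - b)) <= max(-2, -3)) evaluates to true; next b becomes 4; next (not ((not ((tmp + tmp) <= (b * a))) or (not ((-a) == (-a))))) evaluates to false; next a becomes 3; next final value -4 — matching result -4.
Checked all 21 inputs in the declared domain: the outputs agree on every one.
verdict: equivalent


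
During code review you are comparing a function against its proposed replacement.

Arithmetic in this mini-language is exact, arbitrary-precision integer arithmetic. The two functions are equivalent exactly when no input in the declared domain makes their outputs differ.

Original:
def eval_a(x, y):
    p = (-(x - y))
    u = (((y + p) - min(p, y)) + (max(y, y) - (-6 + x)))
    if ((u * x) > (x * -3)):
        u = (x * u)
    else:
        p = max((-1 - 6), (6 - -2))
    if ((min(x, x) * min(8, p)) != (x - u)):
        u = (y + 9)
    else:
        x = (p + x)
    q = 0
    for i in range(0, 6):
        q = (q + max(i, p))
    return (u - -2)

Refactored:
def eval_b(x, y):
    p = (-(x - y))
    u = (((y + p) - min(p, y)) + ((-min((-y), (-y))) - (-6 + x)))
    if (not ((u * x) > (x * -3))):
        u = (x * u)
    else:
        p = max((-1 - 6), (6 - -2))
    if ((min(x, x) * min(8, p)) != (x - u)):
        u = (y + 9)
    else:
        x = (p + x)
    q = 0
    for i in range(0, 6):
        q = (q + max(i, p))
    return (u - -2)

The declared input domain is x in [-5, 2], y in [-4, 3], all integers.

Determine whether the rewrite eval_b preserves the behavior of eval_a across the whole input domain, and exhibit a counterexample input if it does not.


There is a counterexample at x=-2, y=2: 16 on one side, 13 on the other.
eval_a: p=4, then u=14, then ((u * x) > (x * -3)) is false, then p=8, then ((min(x, x) * min(8, p)) != (x - u)) is false, then x=6, then q=0, then (i=0), then q=8, then (i=1), then q=16, then (i=2), then q=24, then (i=3), then q=32, then (i=4), then q=40, then (i=5), then q=48, then returns 16
eval_b: p=4, then u=14, then (not ((u * x) > (x * -3))) is true, then u=-28, then ((min(x, x) * min(8, p)) != (x - u)) is true, then u=11, then q=0, then (i=0), then q=4, then (i=1), then q=8, then (i=2), then q=12, then (i=3), then q=16, then (i=4), then q=20, then (i=5), then q=25, then returns 13
verdict: not equivalent; witness: x=-2, y=2


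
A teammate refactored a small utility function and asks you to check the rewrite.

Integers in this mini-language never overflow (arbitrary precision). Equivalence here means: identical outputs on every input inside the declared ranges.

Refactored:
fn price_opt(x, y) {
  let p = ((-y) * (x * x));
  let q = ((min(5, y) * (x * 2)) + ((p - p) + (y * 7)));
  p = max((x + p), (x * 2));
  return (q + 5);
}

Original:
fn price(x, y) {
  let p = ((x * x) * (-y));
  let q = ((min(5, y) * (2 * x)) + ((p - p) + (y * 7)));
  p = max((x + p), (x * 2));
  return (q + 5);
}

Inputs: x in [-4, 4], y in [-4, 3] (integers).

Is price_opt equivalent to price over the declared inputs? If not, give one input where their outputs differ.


Differences: same computation, different form — yet all 72 inputs agree.
verdict: equivalent


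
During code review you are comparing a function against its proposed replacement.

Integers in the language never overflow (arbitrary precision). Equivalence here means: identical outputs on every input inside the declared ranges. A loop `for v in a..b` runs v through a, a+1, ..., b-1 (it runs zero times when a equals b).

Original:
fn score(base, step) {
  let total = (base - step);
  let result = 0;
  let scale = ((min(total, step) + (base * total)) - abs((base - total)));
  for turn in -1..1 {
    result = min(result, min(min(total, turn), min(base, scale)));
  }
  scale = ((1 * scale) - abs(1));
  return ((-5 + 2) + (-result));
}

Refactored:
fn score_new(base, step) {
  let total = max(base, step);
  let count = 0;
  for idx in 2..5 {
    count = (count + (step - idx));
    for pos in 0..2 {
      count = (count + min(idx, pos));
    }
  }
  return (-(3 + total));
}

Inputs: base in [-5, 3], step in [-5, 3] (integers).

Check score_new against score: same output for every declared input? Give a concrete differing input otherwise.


Not equivalent: base=-5, step=-5 separates them (7 vs 2).
score: total := 0 | result := 0 | scale := -10 | iter turn=-1: | result := -10 | iter turn=0: | result := -10 | scale := -11 | result 7
score_new: total := -5 | count := 0 | iter idx=2: | count := -7 | iter pos=0: | count := -7 | iter pos=1: | count := -6 | iter idx=3: | count := -14 | iter pos=0: | count := -14 | iter pos=1: | count := -13 | iter idx=4: | count := -22 | iter pos=0: | count := -22 | iter pos=1: | count := -21 | result 2
verdict: not equivalent; witness: base=-5, step=-5


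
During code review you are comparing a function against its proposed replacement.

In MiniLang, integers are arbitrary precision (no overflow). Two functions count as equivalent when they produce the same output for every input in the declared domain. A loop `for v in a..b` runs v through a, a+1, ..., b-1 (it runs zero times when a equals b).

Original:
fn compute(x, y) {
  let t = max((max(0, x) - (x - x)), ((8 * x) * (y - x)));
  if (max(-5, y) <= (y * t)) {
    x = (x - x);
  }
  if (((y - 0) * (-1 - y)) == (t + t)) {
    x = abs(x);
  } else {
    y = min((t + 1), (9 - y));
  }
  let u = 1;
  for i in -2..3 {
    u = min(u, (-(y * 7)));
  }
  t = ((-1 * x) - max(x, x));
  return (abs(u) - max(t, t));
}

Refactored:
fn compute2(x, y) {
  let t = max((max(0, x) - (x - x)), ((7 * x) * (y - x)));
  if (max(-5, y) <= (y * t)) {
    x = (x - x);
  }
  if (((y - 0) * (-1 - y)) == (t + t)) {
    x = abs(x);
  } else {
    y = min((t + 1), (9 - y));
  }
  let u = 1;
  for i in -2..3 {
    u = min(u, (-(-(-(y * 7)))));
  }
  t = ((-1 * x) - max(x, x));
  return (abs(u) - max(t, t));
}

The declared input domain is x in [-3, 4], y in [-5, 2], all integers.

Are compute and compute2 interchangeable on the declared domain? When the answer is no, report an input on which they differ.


These are not equivalent — on x=-1, y=-2 the outputs split (61 vs 54).
compute: t=8, then (max(-5, y) <= (y * t)) is false, then (((y - 0) * (-1 - y)) == (t + t)) is false, then y=9, then u=1, then (i=-2), then u=-63, then (i=-1), then u=-63, then (i=0), then u=-63, then (i=1), then u=-63, then (i=2), then u=-63, then t=2, then returns 61
compute2: t=7, then (max(-5, y) <= (y * t)) is false, then (((y - 0) * (-1 - y)) == (t + t)) is false, then y=8, then u=1, then (i=-2), then u=-56, then (i=-1), then u=-56, then (i=0), then u=-56, then (i=1), then u=-56, then (i=2), then u=-56, then t=2, then returns 54
verdict: not equivalent; witness: x=-1, y=-2


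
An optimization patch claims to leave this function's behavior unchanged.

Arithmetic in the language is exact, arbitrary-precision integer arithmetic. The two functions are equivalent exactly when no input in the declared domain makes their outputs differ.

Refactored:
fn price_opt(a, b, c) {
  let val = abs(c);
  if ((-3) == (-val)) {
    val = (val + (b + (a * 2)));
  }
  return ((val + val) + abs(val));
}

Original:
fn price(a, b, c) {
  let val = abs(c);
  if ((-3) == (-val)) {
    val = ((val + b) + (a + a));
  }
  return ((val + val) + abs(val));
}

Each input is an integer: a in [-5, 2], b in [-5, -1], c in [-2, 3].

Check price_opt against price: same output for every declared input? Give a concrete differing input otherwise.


Reading the diff, among the changes: arithmetic usage differs, constant usage differs.
Tracing a=-4, b=-4, c=-2: price: val=2, then ((-3) == (-val)) is false, then returns 6 | price_opt: val=2, then ((-3) == (-val)) is false, then returns 6 — matching result 6.
Checked all 240 inputs in the declared domain: the outputs agree on every one.
verdict: equivalent


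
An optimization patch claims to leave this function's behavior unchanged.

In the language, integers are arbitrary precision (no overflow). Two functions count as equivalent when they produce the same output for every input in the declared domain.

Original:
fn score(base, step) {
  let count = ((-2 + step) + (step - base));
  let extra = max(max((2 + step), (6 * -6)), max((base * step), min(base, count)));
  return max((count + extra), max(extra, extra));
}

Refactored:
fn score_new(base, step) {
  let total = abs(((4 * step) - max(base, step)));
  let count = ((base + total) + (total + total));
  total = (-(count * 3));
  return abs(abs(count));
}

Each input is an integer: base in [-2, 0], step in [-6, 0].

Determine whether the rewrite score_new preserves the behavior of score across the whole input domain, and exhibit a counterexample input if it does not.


These are not equivalent — on base=-2, step=-6 the outputs split (12 vs 64).
score: count := -12 | extra := 12 | result 12
score_new: total := 22 | count := 64 | total := -192 | result 64
verdict: not equivalent; witness: base=-2, step=-6


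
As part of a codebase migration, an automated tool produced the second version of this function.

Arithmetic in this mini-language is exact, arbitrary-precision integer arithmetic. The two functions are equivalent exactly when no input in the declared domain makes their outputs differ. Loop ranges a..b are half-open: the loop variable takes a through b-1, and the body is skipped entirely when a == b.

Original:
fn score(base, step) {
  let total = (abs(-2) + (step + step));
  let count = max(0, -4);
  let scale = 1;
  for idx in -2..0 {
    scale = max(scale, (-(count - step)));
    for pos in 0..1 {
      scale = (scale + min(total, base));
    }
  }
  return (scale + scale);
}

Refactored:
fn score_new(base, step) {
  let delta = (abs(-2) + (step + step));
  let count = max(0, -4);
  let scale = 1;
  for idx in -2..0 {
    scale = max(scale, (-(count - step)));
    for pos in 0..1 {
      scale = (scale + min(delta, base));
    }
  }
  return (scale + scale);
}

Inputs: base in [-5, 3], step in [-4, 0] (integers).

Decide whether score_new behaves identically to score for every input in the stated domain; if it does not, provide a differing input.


The two are interchangeable: local variable names differ, and every declared input agrees.
Spot check at base=-4, step=-2 — score: total=-2, then count=0, then scale=1, then (idx=-2), then scale=1, then (pos=0), then scale=-3, then (idx=-1), then scale=-2, then (pos=0), then scale=-6, then returns -12. score_new: delta=-2, then count=0, then scale=1, then (idx=-2), then scale=1, then (pos=0), then scale=-3, then (idx=-1), then scale=-2, then (pos=0), then scale=-6, then returns -12. Both give -12.
Sweeping the whole domain (45 inputs) finds no disagreement.
verdict: equivalent
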